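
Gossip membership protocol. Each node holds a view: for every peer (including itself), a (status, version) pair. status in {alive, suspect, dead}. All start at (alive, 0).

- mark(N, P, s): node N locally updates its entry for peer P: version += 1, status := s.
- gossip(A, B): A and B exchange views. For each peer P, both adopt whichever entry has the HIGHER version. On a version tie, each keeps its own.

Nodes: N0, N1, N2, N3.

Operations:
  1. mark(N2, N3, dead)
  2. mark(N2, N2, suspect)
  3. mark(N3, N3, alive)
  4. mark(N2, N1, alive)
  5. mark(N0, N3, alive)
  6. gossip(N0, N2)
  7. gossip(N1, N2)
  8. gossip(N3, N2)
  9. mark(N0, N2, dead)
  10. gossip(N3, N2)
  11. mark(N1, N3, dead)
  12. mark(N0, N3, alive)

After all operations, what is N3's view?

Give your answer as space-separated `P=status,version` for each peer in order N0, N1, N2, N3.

Answer: N0=alive,0 N1=alive,1 N2=suspect,1 N3=alive,1

Derivation:
Op 1: N2 marks N3=dead -> (dead,v1)
Op 2: N2 marks N2=suspect -> (suspect,v1)
Op 3: N3 marks N3=alive -> (alive,v1)
Op 4: N2 marks N1=alive -> (alive,v1)
Op 5: N0 marks N3=alive -> (alive,v1)
Op 6: gossip N0<->N2 -> N0.N0=(alive,v0) N0.N1=(alive,v1) N0.N2=(suspect,v1) N0.N3=(alive,v1) | N2.N0=(alive,v0) N2.N1=(alive,v1) N2.N2=(suspect,v1) N2.N3=(dead,v1)
Op 7: gossip N1<->N2 -> N1.N0=(alive,v0) N1.N1=(alive,v1) N1.N2=(suspect,v1) N1.N3=(dead,v1) | N2.N0=(alive,v0) N2.N1=(alive,v1) N2.N2=(suspect,v1) N2.N3=(dead,v1)
Op 8: gossip N3<->N2 -> N3.N0=(alive,v0) N3.N1=(alive,v1) N3.N2=(suspect,v1) N3.N3=(alive,v1) | N2.N0=(alive,v0) N2.N1=(alive,v1) N2.N2=(suspect,v1) N2.N3=(dead,v1)
Op 9: N0 marks N2=dead -> (dead,v2)
Op 10: gossip N3<->N2 -> N3.N0=(alive,v0) N3.N1=(alive,v1) N3.N2=(suspect,v1) N3.N3=(alive,v1) | N2.N0=(alive,v0) N2.N1=(alive,v1) N2.N2=(suspect,v1) N2.N3=(dead,v1)
Op 11: N1 marks N3=dead -> (dead,v2)
Op 12: N0 marks N3=alive -> (alive,v2)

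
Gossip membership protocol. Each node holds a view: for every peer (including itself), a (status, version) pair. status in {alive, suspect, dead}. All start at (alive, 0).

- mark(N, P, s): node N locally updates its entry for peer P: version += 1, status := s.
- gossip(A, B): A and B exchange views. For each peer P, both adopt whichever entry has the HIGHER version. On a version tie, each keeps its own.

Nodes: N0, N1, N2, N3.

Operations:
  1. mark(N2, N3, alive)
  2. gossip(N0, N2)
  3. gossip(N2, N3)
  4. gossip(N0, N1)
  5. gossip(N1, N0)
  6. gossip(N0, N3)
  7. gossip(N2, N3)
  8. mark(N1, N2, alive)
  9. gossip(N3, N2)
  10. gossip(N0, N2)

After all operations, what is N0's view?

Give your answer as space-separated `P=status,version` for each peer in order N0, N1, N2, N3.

Op 1: N2 marks N3=alive -> (alive,v1)
Op 2: gossip N0<->N2 -> N0.N0=(alive,v0) N0.N1=(alive,v0) N0.N2=(alive,v0) N0.N3=(alive,v1) | N2.N0=(alive,v0) N2.N1=(alive,v0) N2.N2=(alive,v0) N2.N3=(alive,v1)
Op 3: gossip N2<->N3 -> N2.N0=(alive,v0) N2.N1=(alive,v0) N2.N2=(alive,v0) N2.N3=(alive,v1) | N3.N0=(alive,v0) N3.N1=(alive,v0) N3.N2=(alive,v0) N3.N3=(alive,v1)
Op 4: gossip N0<->N1 -> N0.N0=(alive,v0) N0.N1=(alive,v0) N0.N2=(alive,v0) N0.N3=(alive,v1) | N1.N0=(alive,v0) N1.N1=(alive,v0) N1.N2=(alive,v0) N1.N3=(alive,v1)
Op 5: gossip N1<->N0 -> N1.N0=(alive,v0) N1.N1=(alive,v0) N1.N2=(alive,v0) N1.N3=(alive,v1) | N0.N0=(alive,v0) N0.N1=(alive,v0) N0.N2=(alive,v0) N0.N3=(alive,v1)
Op 6: gossip N0<->N3 -> N0.N0=(alive,v0) N0.N1=(alive,v0) N0.N2=(alive,v0) N0.N3=(alive,v1) | N3.N0=(alive,v0) N3.N1=(alive,v0) N3.N2=(alive,v0) N3.N3=(alive,v1)
Op 7: gossip N2<->N3 -> N2.N0=(alive,v0) N2.N1=(alive,v0) N2.N2=(alive,v0) N2.N3=(alive,v1) | N3.N0=(alive,v0) N3.N1=(alive,v0) N3.N2=(alive,v0) N3.N3=(alive,v1)
Op 8: N1 marks N2=alive -> (alive,v1)
Op 9: gossip N3<->N2 -> N3.N0=(alive,v0) N3.N1=(alive,v0) N3.N2=(alive,v0) N3.N3=(alive,v1) | N2.N0=(alive,v0) N2.N1=(alive,v0) N2.N2=(alive,v0) N2.N3=(alive,v1)
Op 10: gossip N0<->N2 -> N0.N0=(alive,v0) N0.N1=(alive,v0) N0.N2=(alive,v0) N0.N3=(alive,v1) | N2.N0=(alive,v0) N2.N1=(alive,v0) N2.N2=(alive,v0) N2.N3=(alive,v1)

Answer: N0=alive,0 N1=alive,0 N2=alive,0 N3=alive,1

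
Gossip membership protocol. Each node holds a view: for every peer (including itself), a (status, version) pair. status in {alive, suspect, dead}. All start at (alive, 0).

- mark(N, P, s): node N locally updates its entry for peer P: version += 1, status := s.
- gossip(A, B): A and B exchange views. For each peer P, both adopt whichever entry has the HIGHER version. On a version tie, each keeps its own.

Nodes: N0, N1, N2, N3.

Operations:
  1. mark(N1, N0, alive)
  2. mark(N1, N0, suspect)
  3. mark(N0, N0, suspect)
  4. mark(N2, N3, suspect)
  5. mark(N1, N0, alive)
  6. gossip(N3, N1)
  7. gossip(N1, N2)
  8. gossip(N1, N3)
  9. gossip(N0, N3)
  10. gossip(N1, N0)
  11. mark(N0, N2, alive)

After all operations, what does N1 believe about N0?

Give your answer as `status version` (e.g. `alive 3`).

Answer: alive 3

Derivation:
Op 1: N1 marks N0=alive -> (alive,v1)
Op 2: N1 marks N0=suspect -> (suspect,v2)
Op 3: N0 marks N0=suspect -> (suspect,v1)
Op 4: N2 marks N3=suspect -> (suspect,v1)
Op 5: N1 marks N0=alive -> (alive,v3)
Op 6: gossip N3<->N1 -> N3.N0=(alive,v3) N3.N1=(alive,v0) N3.N2=(alive,v0) N3.N3=(alive,v0) | N1.N0=(alive,v3) N1.N1=(alive,v0) N1.N2=(alive,v0) N1.N3=(alive,v0)
Op 7: gossip N1<->N2 -> N1.N0=(alive,v3) N1.N1=(alive,v0) N1.N2=(alive,v0) N1.N3=(suspect,v1) | N2.N0=(alive,v3) N2.N1=(alive,v0) N2.N2=(alive,v0) N2.N3=(suspect,v1)
Op 8: gossip N1<->N3 -> N1.N0=(alive,v3) N1.N1=(alive,v0) N1.N2=(alive,v0) N1.N3=(suspect,v1) | N3.N0=(alive,v3) N3.N1=(alive,v0) N3.N2=(alive,v0) N3.N3=(suspect,v1)
Op 9: gossip N0<->N3 -> N0.N0=(alive,v3) N0.N1=(alive,v0) N0.N2=(alive,v0) N0.N3=(suspect,v1) | N3.N0=(alive,v3) N3.N1=(alive,v0) N3.N2=(alive,v0) N3.N3=(suspect,v1)
Op 10: gossip N1<->N0 -> N1.N0=(alive,v3) N1.N1=(alive,v0) N1.N2=(alive,v0) N1.N3=(suspect,v1) | N0.N0=(alive,v3) N0.N1=(alive,v0) N0.N2=(alive,v0) N0.N3=(suspect,v1)
Op 11: N0 marks N2=alive -> (alive,v1)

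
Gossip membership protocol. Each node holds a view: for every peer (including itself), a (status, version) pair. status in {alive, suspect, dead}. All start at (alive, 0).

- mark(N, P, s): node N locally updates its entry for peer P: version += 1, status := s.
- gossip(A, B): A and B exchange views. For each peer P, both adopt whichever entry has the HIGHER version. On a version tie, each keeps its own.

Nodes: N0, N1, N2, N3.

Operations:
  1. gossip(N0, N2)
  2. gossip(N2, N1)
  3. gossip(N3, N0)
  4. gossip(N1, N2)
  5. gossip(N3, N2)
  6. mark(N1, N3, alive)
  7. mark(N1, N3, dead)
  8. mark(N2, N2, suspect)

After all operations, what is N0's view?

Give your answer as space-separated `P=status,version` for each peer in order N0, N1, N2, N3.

Answer: N0=alive,0 N1=alive,0 N2=alive,0 N3=alive,0

Derivation:
Op 1: gossip N0<->N2 -> N0.N0=(alive,v0) N0.N1=(alive,v0) N0.N2=(alive,v0) N0.N3=(alive,v0) | N2.N0=(alive,v0) N2.N1=(alive,v0) N2.N2=(alive,v0) N2.N3=(alive,v0)
Op 2: gossip N2<->N1 -> N2.N0=(alive,v0) N2.N1=(alive,v0) N2.N2=(alive,v0) N2.N3=(alive,v0) | N1.N0=(alive,v0) N1.N1=(alive,v0) N1.N2=(alive,v0) N1.N3=(alive,v0)
Op 3: gossip N3<->N0 -> N3.N0=(alive,v0) N3.N1=(alive,v0) N3.N2=(alive,v0) N3.N3=(alive,v0) | N0.N0=(alive,v0) N0.N1=(alive,v0) N0.N2=(alive,v0) N0.N3=(alive,v0)
Op 4: gossip N1<->N2 -> N1.N0=(alive,v0) N1.N1=(alive,v0) N1.N2=(alive,v0) N1.N3=(alive,v0) | N2.N0=(alive,v0) N2.N1=(alive,v0) N2.N2=(alive,v0) N2.N3=(alive,v0)
Op 5: gossip N3<->N2 -> N3.N0=(alive,v0) N3.N1=(alive,v0) N3.N2=(alive,v0) N3.N3=(alive,v0) | N2.N0=(alive,v0) N2.N1=(alive,v0) N2.N2=(alive,v0) N2.N3=(alive,v0)
Op 6: N1 marks N3=alive -> (alive,v1)
Op 7: N1 marks N3=dead -> (dead,v2)
Op 8: N2 marks N2=suspect -> (suspect,v1)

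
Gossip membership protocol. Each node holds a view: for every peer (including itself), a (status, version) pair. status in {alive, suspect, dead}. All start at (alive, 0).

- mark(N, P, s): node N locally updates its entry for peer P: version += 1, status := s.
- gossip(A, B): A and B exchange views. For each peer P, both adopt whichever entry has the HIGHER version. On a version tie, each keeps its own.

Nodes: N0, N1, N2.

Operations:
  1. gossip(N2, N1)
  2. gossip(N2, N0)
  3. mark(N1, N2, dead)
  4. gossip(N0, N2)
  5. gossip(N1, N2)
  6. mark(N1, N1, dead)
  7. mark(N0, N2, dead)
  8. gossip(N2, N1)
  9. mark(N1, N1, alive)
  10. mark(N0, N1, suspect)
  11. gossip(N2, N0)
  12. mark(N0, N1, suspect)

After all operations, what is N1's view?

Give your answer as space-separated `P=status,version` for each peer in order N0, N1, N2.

Op 1: gossip N2<->N1 -> N2.N0=(alive,v0) N2.N1=(alive,v0) N2.N2=(alive,v0) | N1.N0=(alive,v0) N1.N1=(alive,v0) N1.N2=(alive,v0)
Op 2: gossip N2<->N0 -> N2.N0=(alive,v0) N2.N1=(alive,v0) N2.N2=(alive,v0) | N0.N0=(alive,v0) N0.N1=(alive,v0) N0.N2=(alive,v0)
Op 3: N1 marks N2=dead -> (dead,v1)
Op 4: gossip N0<->N2 -> N0.N0=(alive,v0) N0.N1=(alive,v0) N0.N2=(alive,v0) | N2.N0=(alive,v0) N2.N1=(alive,v0) N2.N2=(alive,v0)
Op 5: gossip N1<->N2 -> N1.N0=(alive,v0) N1.N1=(alive,v0) N1.N2=(dead,v1) | N2.N0=(alive,v0) N2.N1=(alive,v0) N2.N2=(dead,v1)
Op 6: N1 marks N1=dead -> (dead,v1)
Op 7: N0 marks N2=dead -> (dead,v1)
Op 8: gossip N2<->N1 -> N2.N0=(alive,v0) N2.N1=(dead,v1) N2.N2=(dead,v1) | N1.N0=(alive,v0) N1.N1=(dead,v1) N1.N2=(dead,v1)
Op 9: N1 marks N1=alive -> (alive,v2)
Op 10: N0 marks N1=suspect -> (suspect,v1)
Op 11: gossip N2<->N0 -> N2.N0=(alive,v0) N2.N1=(dead,v1) N2.N2=(dead,v1) | N0.N0=(alive,v0) N0.N1=(suspect,v1) N0.N2=(dead,v1)
Op 12: N0 marks N1=suspect -> (suspect,v2)

Answer: N0=alive,0 N1=alive,2 N2=dead,1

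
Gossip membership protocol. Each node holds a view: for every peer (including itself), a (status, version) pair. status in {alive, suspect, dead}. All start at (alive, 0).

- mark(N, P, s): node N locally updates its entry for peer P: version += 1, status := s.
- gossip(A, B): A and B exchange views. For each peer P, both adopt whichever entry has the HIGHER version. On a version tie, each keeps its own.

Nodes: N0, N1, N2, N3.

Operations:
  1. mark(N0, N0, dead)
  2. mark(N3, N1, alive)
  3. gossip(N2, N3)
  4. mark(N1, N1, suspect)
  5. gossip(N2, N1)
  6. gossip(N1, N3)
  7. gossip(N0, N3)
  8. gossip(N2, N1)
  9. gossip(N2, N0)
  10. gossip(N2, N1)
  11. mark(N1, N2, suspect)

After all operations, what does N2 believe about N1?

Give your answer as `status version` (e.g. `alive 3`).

Op 1: N0 marks N0=dead -> (dead,v1)
Op 2: N3 marks N1=alive -> (alive,v1)
Op 3: gossip N2<->N3 -> N2.N0=(alive,v0) N2.N1=(alive,v1) N2.N2=(alive,v0) N2.N3=(alive,v0) | N3.N0=(alive,v0) N3.N1=(alive,v1) N3.N2=(alive,v0) N3.N3=(alive,v0)
Op 4: N1 marks N1=suspect -> (suspect,v1)
Op 5: gossip N2<->N1 -> N2.N0=(alive,v0) N2.N1=(alive,v1) N2.N2=(alive,v0) N2.N3=(alive,v0) | N1.N0=(alive,v0) N1.N1=(suspect,v1) N1.N2=(alive,v0) N1.N3=(alive,v0)
Op 6: gossip N1<->N3 -> N1.N0=(alive,v0) N1.N1=(suspect,v1) N1.N2=(alive,v0) N1.N3=(alive,v0) | N3.N0=(alive,v0) N3.N1=(alive,v1) N3.N2=(alive,v0) N3.N3=(alive,v0)
Op 7: gossip N0<->N3 -> N0.N0=(dead,v1) N0.N1=(alive,v1) N0.N2=(alive,v0) N0.N3=(alive,v0) | N3.N0=(dead,v1) N3.N1=(alive,v1) N3.N2=(alive,v0) N3.N3=(alive,v0)
Op 8: gossip N2<->N1 -> N2.N0=(alive,v0) N2.N1=(alive,v1) N2.N2=(alive,v0) N2.N3=(alive,v0) | N1.N0=(alive,v0) N1.N1=(suspect,v1) N1.N2=(alive,v0) N1.N3=(alive,v0)
Op 9: gossip N2<->N0 -> N2.N0=(dead,v1) N2.N1=(alive,v1) N2.N2=(alive,v0) N2.N3=(alive,v0) | N0.N0=(dead,v1) N0.N1=(alive,v1) N0.N2=(alive,v0) N0.N3=(alive,v0)
Op 10: gossip N2<->N1 -> N2.N0=(dead,v1) N2.N1=(alive,v1) N2.N2=(alive,v0) N2.N3=(alive,v0) | N1.N0=(dead,v1) N1.N1=(suspect,v1) N1.N2=(alive,v0) N1.N3=(alive,v0)
Op 11: N1 marks N2=suspect -> (suspect,v1)

Answer: alive 1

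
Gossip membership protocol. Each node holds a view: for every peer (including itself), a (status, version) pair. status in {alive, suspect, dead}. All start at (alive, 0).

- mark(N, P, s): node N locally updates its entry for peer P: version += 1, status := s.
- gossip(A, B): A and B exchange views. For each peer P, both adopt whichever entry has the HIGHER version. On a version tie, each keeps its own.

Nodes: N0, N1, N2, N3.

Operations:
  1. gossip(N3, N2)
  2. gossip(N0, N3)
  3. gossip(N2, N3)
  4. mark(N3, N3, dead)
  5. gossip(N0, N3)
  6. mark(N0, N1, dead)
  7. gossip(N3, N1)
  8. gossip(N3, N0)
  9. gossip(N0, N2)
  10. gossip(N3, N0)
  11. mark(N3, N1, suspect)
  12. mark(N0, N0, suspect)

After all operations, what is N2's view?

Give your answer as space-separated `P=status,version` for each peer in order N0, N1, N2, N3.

Op 1: gossip N3<->N2 -> N3.N0=(alive,v0) N3.N1=(alive,v0) N3.N2=(alive,v0) N3.N3=(alive,v0) | N2.N0=(alive,v0) N2.N1=(alive,v0) N2.N2=(alive,v0) N2.N3=(alive,v0)
Op 2: gossip N0<->N3 -> N0.N0=(alive,v0) N0.N1=(alive,v0) N0.N2=(alive,v0) N0.N3=(alive,v0) | N3.N0=(alive,v0) N3.N1=(alive,v0) N3.N2=(alive,v0) N3.N3=(alive,v0)
Op 3: gossip N2<->N3 -> N2.N0=(alive,v0) N2.N1=(alive,v0) N2.N2=(alive,v0) N2.N3=(alive,v0) | N3.N0=(alive,v0) N3.N1=(alive,v0) N3.N2=(alive,v0) N3.N3=(alive,v0)
Op 4: N3 marks N3=dead -> (dead,v1)
Op 5: gossip N0<->N3 -> N0.N0=(alive,v0) N0.N1=(alive,v0) N0.N2=(alive,v0) N0.N3=(dead,v1) | N3.N0=(alive,v0) N3.N1=(alive,v0) N3.N2=(alive,v0) N3.N3=(dead,v1)
Op 6: N0 marks N1=dead -> (dead,v1)
Op 7: gossip N3<->N1 -> N3.N0=(alive,v0) N3.N1=(alive,v0) N3.N2=(alive,v0) N3.N3=(dead,v1) | N1.N0=(alive,v0) N1.N1=(alive,v0) N1.N2=(alive,v0) N1.N3=(dead,v1)
Op 8: gossip N3<->N0 -> N3.N0=(alive,v0) N3.N1=(dead,v1) N3.N2=(alive,v0) N3.N3=(dead,v1) | N0.N0=(alive,v0) N0.N1=(dead,v1) N0.N2=(alive,v0) N0.N3=(dead,v1)
Op 9: gossip N0<->N2 -> N0.N0=(alive,v0) N0.N1=(dead,v1) N0.N2=(alive,v0) N0.N3=(dead,v1) | N2.N0=(alive,v0) N2.N1=(dead,v1) N2.N2=(alive,v0) N2.N3=(dead,v1)
Op 10: gossip N3<->N0 -> N3.N0=(alive,v0) N3.N1=(dead,v1) N3.N2=(alive,v0) N3.N3=(dead,v1) | N0.N0=(alive,v0) N0.N1=(dead,v1) N0.N2=(alive,v0) N0.N3=(dead,v1)
Op 11: N3 marks N1=suspect -> (suspect,v2)
Op 12: N0 marks N0=suspect -> (suspect,v1)

Answer: N0=alive,0 N1=dead,1 N2=alive,0 N3=dead,1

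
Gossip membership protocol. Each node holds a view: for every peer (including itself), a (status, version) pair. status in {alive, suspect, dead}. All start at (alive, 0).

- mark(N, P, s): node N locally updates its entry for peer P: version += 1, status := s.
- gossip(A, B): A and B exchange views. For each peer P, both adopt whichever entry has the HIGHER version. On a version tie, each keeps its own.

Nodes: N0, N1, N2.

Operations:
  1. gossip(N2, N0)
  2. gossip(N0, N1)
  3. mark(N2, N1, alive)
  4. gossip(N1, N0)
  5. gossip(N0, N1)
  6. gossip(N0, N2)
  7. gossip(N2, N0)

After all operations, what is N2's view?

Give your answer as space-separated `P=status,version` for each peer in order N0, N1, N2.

Answer: N0=alive,0 N1=alive,1 N2=alive,0

Derivation:
Op 1: gossip N2<->N0 -> N2.N0=(alive,v0) N2.N1=(alive,v0) N2.N2=(alive,v0) | N0.N0=(alive,v0) N0.N1=(alive,v0) N0.N2=(alive,v0)
Op 2: gossip N0<->N1 -> N0.N0=(alive,v0) N0.N1=(alive,v0) N0.N2=(alive,v0) | N1.N0=(alive,v0) N1.N1=(alive,v0) N1.N2=(alive,v0)
Op 3: N2 marks N1=alive -> (alive,v1)
Op 4: gossip N1<->N0 -> N1.N0=(alive,v0) N1.N1=(alive,v0) N1.N2=(alive,v0) | N0.N0=(alive,v0) N0.N1=(alive,v0) N0.N2=(alive,v0)
Op 5: gossip N0<->N1 -> N0.N0=(alive,v0) N0.N1=(alive,v0) N0.N2=(alive,v0) | N1.N0=(alive,v0) N1.N1=(alive,v0) N1.N2=(alive,v0)
Op 6: gossip N0<->N2 -> N0.N0=(alive,v0) N0.N1=(alive,v1) N0.N2=(alive,v0) | N2.N0=(alive,v0) N2.N1=(alive,v1) N2.N2=(alive,v0)
Op 7: gossip N2<->N0 -> N2.N0=(alive,v0) N2.N1=(alive,v1) N2.N2=(alive,v0) | N0.N0=(alive,v0) N0.N1=(alive,v1) N0.N2=(alive,v0)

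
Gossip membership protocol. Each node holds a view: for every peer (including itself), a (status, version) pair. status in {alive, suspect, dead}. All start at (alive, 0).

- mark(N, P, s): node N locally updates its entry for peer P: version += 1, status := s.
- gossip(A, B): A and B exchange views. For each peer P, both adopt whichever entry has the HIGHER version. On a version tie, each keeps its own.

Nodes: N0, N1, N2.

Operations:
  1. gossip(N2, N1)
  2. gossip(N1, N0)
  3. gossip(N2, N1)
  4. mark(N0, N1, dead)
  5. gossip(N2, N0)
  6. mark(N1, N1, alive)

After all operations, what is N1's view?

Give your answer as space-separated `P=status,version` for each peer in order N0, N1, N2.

Op 1: gossip N2<->N1 -> N2.N0=(alive,v0) N2.N1=(alive,v0) N2.N2=(alive,v0) | N1.N0=(alive,v0) N1.N1=(alive,v0) N1.N2=(alive,v0)
Op 2: gossip N1<->N0 -> N1.N0=(alive,v0) N1.N1=(alive,v0) N1.N2=(alive,v0) | N0.N0=(alive,v0) N0.N1=(alive,v0) N0.N2=(alive,v0)
Op 3: gossip N2<->N1 -> N2.N0=(alive,v0) N2.N1=(alive,v0) N2.N2=(alive,v0) | N1.N0=(alive,v0) N1.N1=(alive,v0) N1.N2=(alive,v0)
Op 4: N0 marks N1=dead -> (dead,v1)
Op 5: gossip N2<->N0 -> N2.N0=(alive,v0) N2.N1=(dead,v1) N2.N2=(alive,v0) | N0.N0=(alive,v0) N0.N1=(dead,v1) N0.N2=(alive,v0)
Op 6: N1 marks N1=alive -> (alive,v1)

Answer: N0=alive,0 N1=alive,1 N2=alive,0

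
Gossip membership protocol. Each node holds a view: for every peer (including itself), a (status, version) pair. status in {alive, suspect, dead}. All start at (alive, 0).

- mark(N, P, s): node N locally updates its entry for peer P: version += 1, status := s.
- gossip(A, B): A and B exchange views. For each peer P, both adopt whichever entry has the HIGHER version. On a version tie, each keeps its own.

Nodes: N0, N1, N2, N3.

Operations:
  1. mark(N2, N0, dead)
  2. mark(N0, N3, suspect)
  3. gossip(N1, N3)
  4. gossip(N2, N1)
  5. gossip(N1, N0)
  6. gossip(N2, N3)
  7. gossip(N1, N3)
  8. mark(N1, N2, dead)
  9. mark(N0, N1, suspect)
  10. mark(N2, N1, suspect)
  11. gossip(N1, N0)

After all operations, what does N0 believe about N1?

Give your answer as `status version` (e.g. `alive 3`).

Answer: suspect 1

Derivation:
Op 1: N2 marks N0=dead -> (dead,v1)
Op 2: N0 marks N3=suspect -> (suspect,v1)
Op 3: gossip N1<->N3 -> N1.N0=(alive,v0) N1.N1=(alive,v0) N1.N2=(alive,v0) N1.N3=(alive,v0) | N3.N0=(alive,v0) N3.N1=(alive,v0) N3.N2=(alive,v0) N3.N3=(alive,v0)
Op 4: gossip N2<->N1 -> N2.N0=(dead,v1) N2.N1=(alive,v0) N2.N2=(alive,v0) N2.N3=(alive,v0) | N1.N0=(dead,v1) N1.N1=(alive,v0) N1.N2=(alive,v0) N1.N3=(alive,v0)
Op 5: gossip N1<->N0 -> N1.N0=(dead,v1) N1.N1=(alive,v0) N1.N2=(alive,v0) N1.N3=(suspect,v1) | N0.N0=(dead,v1) N0.N1=(alive,v0) N0.N2=(alive,v0) N0.N3=(suspect,v1)
Op 6: gossip N2<->N3 -> N2.N0=(dead,v1) N2.N1=(alive,v0) N2.N2=(alive,v0) N2.N3=(alive,v0) | N3.N0=(dead,v1) N3.N1=(alive,v0) N3.N2=(alive,v0) N3.N3=(alive,v0)
Op 7: gossip N1<->N3 -> N1.N0=(dead,v1) N1.N1=(alive,v0) N1.N2=(alive,v0) N1.N3=(suspect,v1) | N3.N0=(dead,v1) N3.N1=(alive,v0) N3.N2=(alive,v0) N3.N3=(suspect,v1)
Op 8: N1 marks N2=dead -> (dead,v1)
Op 9: N0 marks N1=suspect -> (suspect,v1)
Op 10: N2 marks N1=suspect -> (suspect,v1)
Op 11: gossip N1<->N0 -> N1.N0=(dead,v1) N1.N1=(suspect,v1) N1.N2=(dead,v1) N1.N3=(suspect,v1) | N0.N0=(dead,v1) N0.N1=(suspect,v1) N0.N2=(dead,v1) N0.N3=(suspect,v1)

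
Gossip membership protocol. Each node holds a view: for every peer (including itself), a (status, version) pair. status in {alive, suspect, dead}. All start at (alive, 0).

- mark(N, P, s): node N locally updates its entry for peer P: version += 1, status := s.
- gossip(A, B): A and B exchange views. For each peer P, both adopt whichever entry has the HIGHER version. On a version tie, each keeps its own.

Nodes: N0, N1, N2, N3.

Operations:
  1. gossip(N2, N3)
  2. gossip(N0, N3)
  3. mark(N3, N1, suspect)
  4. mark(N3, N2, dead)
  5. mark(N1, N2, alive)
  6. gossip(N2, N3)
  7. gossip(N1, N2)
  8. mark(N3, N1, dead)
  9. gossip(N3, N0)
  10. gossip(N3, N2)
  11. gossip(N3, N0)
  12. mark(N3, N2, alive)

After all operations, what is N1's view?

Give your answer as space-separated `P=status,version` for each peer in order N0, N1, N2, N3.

Op 1: gossip N2<->N3 -> N2.N0=(alive,v0) N2.N1=(alive,v0) N2.N2=(alive,v0) N2.N3=(alive,v0) | N3.N0=(alive,v0) N3.N1=(alive,v0) N3.N2=(alive,v0) N3.N3=(alive,v0)
Op 2: gossip N0<->N3 -> N0.N0=(alive,v0) N0.N1=(alive,v0) N0.N2=(alive,v0) N0.N3=(alive,v0) | N3.N0=(alive,v0) N3.N1=(alive,v0) N3.N2=(alive,v0) N3.N3=(alive,v0)
Op 3: N3 marks N1=suspect -> (suspect,v1)
Op 4: N3 marks N2=dead -> (dead,v1)
Op 5: N1 marks N2=alive -> (alive,v1)
Op 6: gossip N2<->N3 -> N2.N0=(alive,v0) N2.N1=(suspect,v1) N2.N2=(dead,v1) N2.N3=(alive,v0) | N3.N0=(alive,v0) N3.N1=(suspect,v1) N3.N2=(dead,v1) N3.N3=(alive,v0)
Op 7: gossip N1<->N2 -> N1.N0=(alive,v0) N1.N1=(suspect,v1) N1.N2=(alive,v1) N1.N3=(alive,v0) | N2.N0=(alive,v0) N2.N1=(suspect,v1) N2.N2=(dead,v1) N2.N3=(alive,v0)
Op 8: N3 marks N1=dead -> (dead,v2)
Op 9: gossip N3<->N0 -> N3.N0=(alive,v0) N3.N1=(dead,v2) N3.N2=(dead,v1) N3.N3=(alive,v0) | N0.N0=(alive,v0) N0.N1=(dead,v2) N0.N2=(dead,v1) N0.N3=(alive,v0)
Op 10: gossip N3<->N2 -> N3.N0=(alive,v0) N3.N1=(dead,v2) N3.N2=(dead,v1) N3.N3=(alive,v0) | N2.N0=(alive,v0) N2.N1=(dead,v2) N2.N2=(dead,v1) N2.N3=(alive,v0)
Op 11: gossip N3<->N0 -> N3.N0=(alive,v0) N3.N1=(dead,v2) N3.N2=(dead,v1) N3.N3=(alive,v0) | N0.N0=(alive,v0) N0.N1=(dead,v2) N0.N2=(dead,v1) N0.N3=(alive,v0)
Op 12: N3 marks N2=alive -> (alive,v2)

Answer: N0=alive,0 N1=suspect,1 N2=alive,1 N3=alive,0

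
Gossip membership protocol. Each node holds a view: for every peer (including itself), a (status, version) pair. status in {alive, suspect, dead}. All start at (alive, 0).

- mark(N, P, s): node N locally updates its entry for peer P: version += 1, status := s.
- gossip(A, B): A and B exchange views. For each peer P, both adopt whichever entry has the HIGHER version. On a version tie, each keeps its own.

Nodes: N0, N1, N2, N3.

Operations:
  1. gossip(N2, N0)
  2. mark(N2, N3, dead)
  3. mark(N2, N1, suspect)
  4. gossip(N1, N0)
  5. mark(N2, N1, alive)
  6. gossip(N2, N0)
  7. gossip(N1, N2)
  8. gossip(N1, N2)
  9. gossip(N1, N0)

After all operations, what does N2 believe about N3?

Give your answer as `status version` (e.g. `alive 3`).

Op 1: gossip N2<->N0 -> N2.N0=(alive,v0) N2.N1=(alive,v0) N2.N2=(alive,v0) N2.N3=(alive,v0) | N0.N0=(alive,v0) N0.N1=(alive,v0) N0.N2=(alive,v0) N0.N3=(alive,v0)
Op 2: N2 marks N3=dead -> (dead,v1)
Op 3: N2 marks N1=suspect -> (suspect,v1)
Op 4: gossip N1<->N0 -> N1.N0=(alive,v0) N1.N1=(alive,v0) N1.N2=(alive,v0) N1.N3=(alive,v0) | N0.N0=(alive,v0) N0.N1=(alive,v0) N0.N2=(alive,v0) N0.N3=(alive,v0)
Op 5: N2 marks N1=alive -> (alive,v2)
Op 6: gossip N2<->N0 -> N2.N0=(alive,v0) N2.N1=(alive,v2) N2.N2=(alive,v0) N2.N3=(dead,v1) | N0.N0=(alive,v0) N0.N1=(alive,v2) N0.N2=(alive,v0) N0.N3=(dead,v1)
Op 7: gossip N1<->N2 -> N1.N0=(alive,v0) N1.N1=(alive,v2) N1.N2=(alive,v0) N1.N3=(dead,v1) | N2.N0=(alive,v0) N2.N1=(alive,v2) N2.N2=(alive,v0) N2.N3=(dead,v1)
Op 8: gossip N1<->N2 -> N1.N0=(alive,v0) N1.N1=(alive,v2) N1.N2=(alive,v0) N1.N3=(dead,v1) | N2.N0=(alive,v0) N2.N1=(alive,v2) N2.N2=(alive,v0) N2.N3=(dead,v1)
Op 9: gossip N1<->N0 -> N1.N0=(alive,v0) N1.N1=(alive,v2) N1.N2=(alive,v0) N1.N3=(dead,v1) | N0.N0=(alive,v0) N0.N1=(alive,v2) N0.N2=(alive,v0) N0.N3=(dead,v1)

Answer: dead 1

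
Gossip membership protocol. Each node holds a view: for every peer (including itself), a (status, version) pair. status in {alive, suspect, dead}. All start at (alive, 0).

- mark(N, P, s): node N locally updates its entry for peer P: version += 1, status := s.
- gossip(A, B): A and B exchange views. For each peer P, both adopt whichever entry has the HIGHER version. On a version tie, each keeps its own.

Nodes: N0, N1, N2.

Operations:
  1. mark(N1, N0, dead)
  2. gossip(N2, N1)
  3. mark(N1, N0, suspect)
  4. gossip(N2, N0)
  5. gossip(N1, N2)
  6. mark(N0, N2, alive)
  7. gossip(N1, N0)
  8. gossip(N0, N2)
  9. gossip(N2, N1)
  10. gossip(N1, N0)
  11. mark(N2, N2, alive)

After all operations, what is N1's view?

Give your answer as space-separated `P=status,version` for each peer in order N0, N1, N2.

Op 1: N1 marks N0=dead -> (dead,v1)
Op 2: gossip N2<->N1 -> N2.N0=(dead,v1) N2.N1=(alive,v0) N2.N2=(alive,v0) | N1.N0=(dead,v1) N1.N1=(alive,v0) N1.N2=(alive,v0)
Op 3: N1 marks N0=suspect -> (suspect,v2)
Op 4: gossip N2<->N0 -> N2.N0=(dead,v1) N2.N1=(alive,v0) N2.N2=(alive,v0) | N0.N0=(dead,v1) N0.N1=(alive,v0) N0.N2=(alive,v0)
Op 5: gossip N1<->N2 -> N1.N0=(suspect,v2) N1.N1=(alive,v0) N1.N2=(alive,v0) | N2.N0=(suspect,v2) N2.N1=(alive,v0) N2.N2=(alive,v0)
Op 6: N0 marks N2=alive -> (alive,v1)
Op 7: gossip N1<->N0 -> N1.N0=(suspect,v2) N1.N1=(alive,v0) N1.N2=(alive,v1) | N0.N0=(suspect,v2) N0.N1=(alive,v0) N0.N2=(alive,v1)
Op 8: gossip N0<->N2 -> N0.N0=(suspect,v2) N0.N1=(alive,v0) N0.N2=(alive,v1) | N2.N0=(suspect,v2) N2.N1=(alive,v0) N2.N2=(alive,v1)
Op 9: gossip N2<->N1 -> N2.N0=(suspect,v2) N2.N1=(alive,v0) N2.N2=(alive,v1) | N1.N0=(suspect,v2) N1.N1=(alive,v0) N1.N2=(alive,v1)
Op 10: gossip N1<->N0 -> N1.N0=(suspect,v2) N1.N1=(alive,v0) N1.N2=(alive,v1) | N0.N0=(suspect,v2) N0.N1=(alive,v0) N0.N2=(alive,v1)
Op 11: N2 marks N2=alive -> (alive,v2)

Answer: N0=suspect,2 N1=alive,0 N2=alive,1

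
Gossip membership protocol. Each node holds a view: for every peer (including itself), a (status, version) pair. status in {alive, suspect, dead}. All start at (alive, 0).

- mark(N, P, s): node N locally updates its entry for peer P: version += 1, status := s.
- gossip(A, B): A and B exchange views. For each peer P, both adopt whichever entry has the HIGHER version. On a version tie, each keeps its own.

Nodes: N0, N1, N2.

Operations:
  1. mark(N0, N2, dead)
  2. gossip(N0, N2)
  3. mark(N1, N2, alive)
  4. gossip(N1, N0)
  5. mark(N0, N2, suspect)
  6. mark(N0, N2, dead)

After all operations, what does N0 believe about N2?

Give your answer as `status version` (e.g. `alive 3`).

Op 1: N0 marks N2=dead -> (dead,v1)
Op 2: gossip N0<->N2 -> N0.N0=(alive,v0) N0.N1=(alive,v0) N0.N2=(dead,v1) | N2.N0=(alive,v0) N2.N1=(alive,v0) N2.N2=(dead,v1)
Op 3: N1 marks N2=alive -> (alive,v1)
Op 4: gossip N1<->N0 -> N1.N0=(alive,v0) N1.N1=(alive,v0) N1.N2=(alive,v1) | N0.N0=(alive,v0) N0.N1=(alive,v0) N0.N2=(dead,v1)
Op 5: N0 marks N2=suspect -> (suspect,v2)
Op 6: N0 marks N2=dead -> (dead,v3)

Answer: dead 3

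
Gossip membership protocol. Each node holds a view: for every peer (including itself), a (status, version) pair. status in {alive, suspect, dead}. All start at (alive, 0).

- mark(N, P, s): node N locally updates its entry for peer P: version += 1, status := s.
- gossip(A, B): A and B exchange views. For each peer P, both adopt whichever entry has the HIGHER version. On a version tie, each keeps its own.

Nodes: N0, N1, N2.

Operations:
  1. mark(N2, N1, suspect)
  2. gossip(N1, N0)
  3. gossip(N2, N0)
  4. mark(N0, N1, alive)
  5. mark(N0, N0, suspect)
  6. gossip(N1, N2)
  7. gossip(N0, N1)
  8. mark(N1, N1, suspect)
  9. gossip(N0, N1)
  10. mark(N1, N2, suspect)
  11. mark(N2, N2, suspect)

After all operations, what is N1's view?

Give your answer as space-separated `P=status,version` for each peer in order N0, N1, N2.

Op 1: N2 marks N1=suspect -> (suspect,v1)
Op 2: gossip N1<->N0 -> N1.N0=(alive,v0) N1.N1=(alive,v0) N1.N2=(alive,v0) | N0.N0=(alive,v0) N0.N1=(alive,v0) N0.N2=(alive,v0)
Op 3: gossip N2<->N0 -> N2.N0=(alive,v0) N2.N1=(suspect,v1) N2.N2=(alive,v0) | N0.N0=(alive,v0) N0.N1=(suspect,v1) N0.N2=(alive,v0)
Op 4: N0 marks N1=alive -> (alive,v2)
Op 5: N0 marks N0=suspect -> (suspect,v1)
Op 6: gossip N1<->N2 -> N1.N0=(alive,v0) N1.N1=(suspect,v1) N1.N2=(alive,v0) | N2.N0=(alive,v0) N2.N1=(suspect,v1) N2.N2=(alive,v0)
Op 7: gossip N0<->N1 -> N0.N0=(suspect,v1) N0.N1=(alive,v2) N0.N2=(alive,v0) | N1.N0=(suspect,v1) N1.N1=(alive,v2) N1.N2=(alive,v0)
Op 8: N1 marks N1=suspect -> (suspect,v3)
Op 9: gossip N0<->N1 -> N0.N0=(suspect,v1) N0.N1=(suspect,v3) N0.N2=(alive,v0) | N1.N0=(suspect,v1) N1.N1=(suspect,v3) N1.N2=(alive,v0)
Op 10: N1 marks N2=suspect -> (suspect,v1)
Op 11: N2 marks N2=suspect -> (suspect,v1)

Answer: N0=suspect,1 N1=suspect,3 N2=suspect,1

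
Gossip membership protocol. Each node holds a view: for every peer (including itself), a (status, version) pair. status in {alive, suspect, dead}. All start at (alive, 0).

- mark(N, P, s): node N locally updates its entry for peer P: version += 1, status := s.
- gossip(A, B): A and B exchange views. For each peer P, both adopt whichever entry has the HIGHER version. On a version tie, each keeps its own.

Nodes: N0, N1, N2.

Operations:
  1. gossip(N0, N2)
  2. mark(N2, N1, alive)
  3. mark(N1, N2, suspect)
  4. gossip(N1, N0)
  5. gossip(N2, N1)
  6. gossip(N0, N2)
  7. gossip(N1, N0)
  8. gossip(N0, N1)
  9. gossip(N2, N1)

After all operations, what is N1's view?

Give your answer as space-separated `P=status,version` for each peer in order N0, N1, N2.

Op 1: gossip N0<->N2 -> N0.N0=(alive,v0) N0.N1=(alive,v0) N0.N2=(alive,v0) | N2.N0=(alive,v0) N2.N1=(alive,v0) N2.N2=(alive,v0)
Op 2: N2 marks N1=alive -> (alive,v1)
Op 3: N1 marks N2=suspect -> (suspect,v1)
Op 4: gossip N1<->N0 -> N1.N0=(alive,v0) N1.N1=(alive,v0) N1.N2=(suspect,v1) | N0.N0=(alive,v0) N0.N1=(alive,v0) N0.N2=(suspect,v1)
Op 5: gossip N2<->N1 -> N2.N0=(alive,v0) N2.N1=(alive,v1) N2.N2=(suspect,v1) | N1.N0=(alive,v0) N1.N1=(alive,v1) N1.N2=(suspect,v1)
Op 6: gossip N0<->N2 -> N0.N0=(alive,v0) N0.N1=(alive,v1) N0.N2=(suspect,v1) | N2.N0=(alive,v0) N2.N1=(alive,v1) N2.N2=(suspect,v1)
Op 7: gossip N1<->N0 -> N1.N0=(alive,v0) N1.N1=(alive,v1) N1.N2=(suspect,v1) | N0.N0=(alive,v0) N0.N1=(alive,v1) N0.N2=(suspect,v1)
Op 8: gossip N0<->N1 -> N0.N0=(alive,v0) N0.N1=(alive,v1) N0.N2=(suspect,v1) | N1.N0=(alive,v0) N1.N1=(alive,v1) N1.N2=(suspect,v1)
Op 9: gossip N2<->N1 -> N2.N0=(alive,v0) N2.N1=(alive,v1) N2.N2=(suspect,v1) | N1.N0=(alive,v0) N1.N1=(alive,v1) N1.N2=(suspect,v1)

Answer: N0=alive,0 N1=alive,1 N2=suspect,1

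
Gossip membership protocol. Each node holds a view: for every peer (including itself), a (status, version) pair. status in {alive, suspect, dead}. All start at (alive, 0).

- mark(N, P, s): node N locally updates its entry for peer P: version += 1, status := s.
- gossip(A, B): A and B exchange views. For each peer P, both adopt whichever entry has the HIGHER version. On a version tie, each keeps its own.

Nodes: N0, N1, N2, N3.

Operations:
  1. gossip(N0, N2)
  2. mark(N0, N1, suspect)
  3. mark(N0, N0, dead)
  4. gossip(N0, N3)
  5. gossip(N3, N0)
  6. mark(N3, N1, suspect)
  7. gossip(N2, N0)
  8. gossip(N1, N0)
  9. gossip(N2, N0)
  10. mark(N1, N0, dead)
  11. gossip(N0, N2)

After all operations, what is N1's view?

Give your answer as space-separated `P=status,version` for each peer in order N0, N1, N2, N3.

Op 1: gossip N0<->N2 -> N0.N0=(alive,v0) N0.N1=(alive,v0) N0.N2=(alive,v0) N0.N3=(alive,v0) | N2.N0=(alive,v0) N2.N1=(alive,v0) N2.N2=(alive,v0) N2.N3=(alive,v0)
Op 2: N0 marks N1=suspect -> (suspect,v1)
Op 3: N0 marks N0=dead -> (dead,v1)
Op 4: gossip N0<->N3 -> N0.N0=(dead,v1) N0.N1=(suspect,v1) N0.N2=(alive,v0) N0.N3=(alive,v0) | N3.N0=(dead,v1) N3.N1=(suspect,v1) N3.N2=(alive,v0) N3.N3=(alive,v0)
Op 5: gossip N3<->N0 -> N3.N0=(dead,v1) N3.N1=(suspect,v1) N3.N2=(alive,v0) N3.N3=(alive,v0) | N0.N0=(dead,v1) N0.N1=(suspect,v1) N0.N2=(alive,v0) N0.N3=(alive,v0)
Op 6: N3 marks N1=suspect -> (suspect,v2)
Op 7: gossip N2<->N0 -> N2.N0=(dead,v1) N2.N1=(suspect,v1) N2.N2=(alive,v0) N2.N3=(alive,v0) | N0.N0=(dead,v1) N0.N1=(suspect,v1) N0.N2=(alive,v0) N0.N3=(alive,v0)
Op 8: gossip N1<->N0 -> N1.N0=(dead,v1) N1.N1=(suspect,v1) N1.N2=(alive,v0) N1.N3=(alive,v0) | N0.N0=(dead,v1) N0.N1=(suspect,v1) N0.N2=(alive,v0) N0.N3=(alive,v0)
Op 9: gossip N2<->N0 -> N2.N0=(dead,v1) N2.N1=(suspect,v1) N2.N2=(alive,v0) N2.N3=(alive,v0) | N0.N0=(dead,v1) N0.N1=(suspect,v1) N0.N2=(alive,v0) N0.N3=(alive,v0)
Op 10: N1 marks N0=dead -> (dead,v2)
Op 11: gossip N0<->N2 -> N0.N0=(dead,v1) N0.N1=(suspect,v1) N0.N2=(alive,v0) N0.N3=(alive,v0) | N2.N0=(dead,v1) N2.N1=(suspect,v1) N2.N2=(alive,v0) N2.N3=(alive,v0)

Answer: N0=dead,2 N1=suspect,1 N2=alive,0 N3=alive,0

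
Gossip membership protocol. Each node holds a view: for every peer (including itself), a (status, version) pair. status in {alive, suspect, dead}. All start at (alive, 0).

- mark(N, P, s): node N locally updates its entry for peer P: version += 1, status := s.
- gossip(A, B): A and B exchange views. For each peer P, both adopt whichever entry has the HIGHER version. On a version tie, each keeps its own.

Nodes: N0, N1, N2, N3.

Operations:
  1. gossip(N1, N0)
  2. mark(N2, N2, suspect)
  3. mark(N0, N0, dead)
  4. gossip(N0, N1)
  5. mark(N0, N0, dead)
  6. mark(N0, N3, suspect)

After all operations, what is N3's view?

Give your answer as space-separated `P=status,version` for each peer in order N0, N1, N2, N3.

Op 1: gossip N1<->N0 -> N1.N0=(alive,v0) N1.N1=(alive,v0) N1.N2=(alive,v0) N1.N3=(alive,v0) | N0.N0=(alive,v0) N0.N1=(alive,v0) N0.N2=(alive,v0) N0.N3=(alive,v0)
Op 2: N2 marks N2=suspect -> (suspect,v1)
Op 3: N0 marks N0=dead -> (dead,v1)
Op 4: gossip N0<->N1 -> N0.N0=(dead,v1) N0.N1=(alive,v0) N0.N2=(alive,v0) N0.N3=(alive,v0) | N1.N0=(dead,v1) N1.N1=(alive,v0) N1.N2=(alive,v0) N1.N3=(alive,v0)
Op 5: N0 marks N0=dead -> (dead,v2)
Op 6: N0 marks N3=suspect -> (suspect,v1)

Answer: N0=alive,0 N1=alive,0 N2=alive,0 N3=alive,0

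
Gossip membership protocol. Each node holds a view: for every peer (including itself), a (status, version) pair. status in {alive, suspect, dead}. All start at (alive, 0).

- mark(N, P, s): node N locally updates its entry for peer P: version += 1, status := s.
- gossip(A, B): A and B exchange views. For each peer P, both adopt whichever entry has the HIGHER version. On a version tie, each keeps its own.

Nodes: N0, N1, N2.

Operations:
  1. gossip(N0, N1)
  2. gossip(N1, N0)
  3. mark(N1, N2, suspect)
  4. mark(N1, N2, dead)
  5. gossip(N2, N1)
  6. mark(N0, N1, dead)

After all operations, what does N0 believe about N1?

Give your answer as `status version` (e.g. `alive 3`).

Op 1: gossip N0<->N1 -> N0.N0=(alive,v0) N0.N1=(alive,v0) N0.N2=(alive,v0) | N1.N0=(alive,v0) N1.N1=(alive,v0) N1.N2=(alive,v0)
Op 2: gossip N1<->N0 -> N1.N0=(alive,v0) N1.N1=(alive,v0) N1.N2=(alive,v0) | N0.N0=(alive,v0) N0.N1=(alive,v0) N0.N2=(alive,v0)
Op 3: N1 marks N2=suspect -> (suspect,v1)
Op 4: N1 marks N2=dead -> (dead,v2)
Op 5: gossip N2<->N1 -> N2.N0=(alive,v0) N2.N1=(alive,v0) N2.N2=(dead,v2) | N1.N0=(alive,v0) N1.N1=(alive,v0) N1.N2=(dead,v2)
Op 6: N0 marks N1=dead -> (dead,v1)

Answer: dead 1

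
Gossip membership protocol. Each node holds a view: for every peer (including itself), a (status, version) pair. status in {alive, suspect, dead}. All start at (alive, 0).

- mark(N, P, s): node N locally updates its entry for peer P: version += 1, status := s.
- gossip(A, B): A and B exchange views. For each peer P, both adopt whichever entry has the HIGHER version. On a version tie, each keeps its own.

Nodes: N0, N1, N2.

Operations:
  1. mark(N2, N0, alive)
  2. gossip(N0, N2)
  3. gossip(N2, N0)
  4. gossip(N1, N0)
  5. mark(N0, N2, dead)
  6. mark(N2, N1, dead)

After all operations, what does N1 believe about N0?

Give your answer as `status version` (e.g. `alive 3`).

Op 1: N2 marks N0=alive -> (alive,v1)
Op 2: gossip N0<->N2 -> N0.N0=(alive,v1) N0.N1=(alive,v0) N0.N2=(alive,v0) | N2.N0=(alive,v1) N2.N1=(alive,v0) N2.N2=(alive,v0)
Op 3: gossip N2<->N0 -> N2.N0=(alive,v1) N2.N1=(alive,v0) N2.N2=(alive,v0) | N0.N0=(alive,v1) N0.N1=(alive,v0) N0.N2=(alive,v0)
Op 4: gossip N1<->N0 -> N1.N0=(alive,v1) N1.N1=(alive,v0) N1.N2=(alive,v0) | N0.N0=(alive,v1) N0.N1=(alive,v0) N0.N2=(alive,v0)
Op 5: N0 marks N2=dead -> (dead,v1)
Op 6: N2 marks N1=dead -> (dead,v1)

Answer: alive 1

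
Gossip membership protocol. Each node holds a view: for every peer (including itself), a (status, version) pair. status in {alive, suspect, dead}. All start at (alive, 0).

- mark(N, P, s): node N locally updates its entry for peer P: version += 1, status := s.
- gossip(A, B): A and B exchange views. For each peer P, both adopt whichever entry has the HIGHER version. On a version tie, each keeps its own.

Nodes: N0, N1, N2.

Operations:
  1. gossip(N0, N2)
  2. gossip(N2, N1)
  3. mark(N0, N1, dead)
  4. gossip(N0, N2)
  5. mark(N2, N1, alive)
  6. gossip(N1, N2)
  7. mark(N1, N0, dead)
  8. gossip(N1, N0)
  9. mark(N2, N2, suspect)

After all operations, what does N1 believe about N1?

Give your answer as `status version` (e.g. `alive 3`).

Op 1: gossip N0<->N2 -> N0.N0=(alive,v0) N0.N1=(alive,v0) N0.N2=(alive,v0) | N2.N0=(alive,v0) N2.N1=(alive,v0) N2.N2=(alive,v0)
Op 2: gossip N2<->N1 -> N2.N0=(alive,v0) N2.N1=(alive,v0) N2.N2=(alive,v0) | N1.N0=(alive,v0) N1.N1=(alive,v0) N1.N2=(alive,v0)
Op 3: N0 marks N1=dead -> (dead,v1)
Op 4: gossip N0<->N2 -> N0.N0=(alive,v0) N0.N1=(dead,v1) N0.N2=(alive,v0) | N2.N0=(alive,v0) N2.N1=(dead,v1) N2.N2=(alive,v0)
Op 5: N2 marks N1=alive -> (alive,v2)
Op 6: gossip N1<->N2 -> N1.N0=(alive,v0) N1.N1=(alive,v2) N1.N2=(alive,v0) | N2.N0=(alive,v0) N2.N1=(alive,v2) N2.N2=(alive,v0)
Op 7: N1 marks N0=dead -> (dead,v1)
Op 8: gossip N1<->N0 -> N1.N0=(dead,v1) N1.N1=(alive,v2) N1.N2=(alive,v0) | N0.N0=(dead,v1) N0.N1=(alive,v2) N0.N2=(alive,v0)
Op 9: N2 marks N2=suspect -> (suspect,v1)

Answer: alive 2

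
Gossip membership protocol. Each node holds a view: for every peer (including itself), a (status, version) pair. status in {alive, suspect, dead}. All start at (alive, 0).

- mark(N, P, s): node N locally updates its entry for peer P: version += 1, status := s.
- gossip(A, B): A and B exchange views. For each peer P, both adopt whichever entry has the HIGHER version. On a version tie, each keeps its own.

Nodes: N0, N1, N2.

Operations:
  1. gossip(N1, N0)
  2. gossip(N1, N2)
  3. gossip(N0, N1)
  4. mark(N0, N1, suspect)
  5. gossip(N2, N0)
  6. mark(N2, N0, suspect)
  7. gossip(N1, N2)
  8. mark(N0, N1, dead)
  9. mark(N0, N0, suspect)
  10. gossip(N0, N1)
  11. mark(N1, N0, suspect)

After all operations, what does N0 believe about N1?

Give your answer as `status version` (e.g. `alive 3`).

Op 1: gossip N1<->N0 -> N1.N0=(alive,v0) N1.N1=(alive,v0) N1.N2=(alive,v0) | N0.N0=(alive,v0) N0.N1=(alive,v0) N0.N2=(alive,v0)
Op 2: gossip N1<->N2 -> N1.N0=(alive,v0) N1.N1=(alive,v0) N1.N2=(alive,v0) | N2.N0=(alive,v0) N2.N1=(alive,v0) N2.N2=(alive,v0)
Op 3: gossip N0<->N1 -> N0.N0=(alive,v0) N0.N1=(alive,v0) N0.N2=(alive,v0) | N1.N0=(alive,v0) N1.N1=(alive,v0) N1.N2=(alive,v0)
Op 4: N0 marks N1=suspect -> (suspect,v1)
Op 5: gossip N2<->N0 -> N2.N0=(alive,v0) N2.N1=(suspect,v1) N2.N2=(alive,v0) | N0.N0=(alive,v0) N0.N1=(suspect,v1) N0.N2=(alive,v0)
Op 6: N2 marks N0=suspect -> (suspect,v1)
Op 7: gossip N1<->N2 -> N1.N0=(suspect,v1) N1.N1=(suspect,v1) N1.N2=(alive,v0) | N2.N0=(suspect,v1) N2.N1=(suspect,v1) N2.N2=(alive,v0)
Op 8: N0 marks N1=dead -> (dead,v2)
Op 9: N0 marks N0=suspect -> (suspect,v1)
Op 10: gossip N0<->N1 -> N0.N0=(suspect,v1) N0.N1=(dead,v2) N0.N2=(alive,v0) | N1.N0=(suspect,v1) N1.N1=(dead,v2) N1.N2=(alive,v0)
Op 11: N1 marks N0=suspect -> (suspect,v2)

Answer: dead 2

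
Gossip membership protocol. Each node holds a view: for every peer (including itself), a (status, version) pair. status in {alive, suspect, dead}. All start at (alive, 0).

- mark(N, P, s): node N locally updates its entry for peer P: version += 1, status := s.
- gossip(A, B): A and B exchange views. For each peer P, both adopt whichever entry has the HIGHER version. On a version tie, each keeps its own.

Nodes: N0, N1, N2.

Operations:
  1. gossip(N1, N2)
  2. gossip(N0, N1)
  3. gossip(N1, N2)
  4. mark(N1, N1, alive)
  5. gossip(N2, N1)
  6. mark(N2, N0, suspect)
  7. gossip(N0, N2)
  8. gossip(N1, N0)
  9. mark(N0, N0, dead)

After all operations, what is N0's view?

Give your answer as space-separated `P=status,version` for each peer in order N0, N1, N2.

Answer: N0=dead,2 N1=alive,1 N2=alive,0

Derivation:
Op 1: gossip N1<->N2 -> N1.N0=(alive,v0) N1.N1=(alive,v0) N1.N2=(alive,v0) | N2.N0=(alive,v0) N2.N1=(alive,v0) N2.N2=(alive,v0)
Op 2: gossip N0<->N1 -> N0.N0=(alive,v0) N0.N1=(alive,v0) N0.N2=(alive,v0) | N1.N0=(alive,v0) N1.N1=(alive,v0) N1.N2=(alive,v0)
Op 3: gossip N1<->N2 -> N1.N0=(alive,v0) N1.N1=(alive,v0) N1.N2=(alive,v0) | N2.N0=(alive,v0) N2.N1=(alive,v0) N2.N2=(alive,v0)
Op 4: N1 marks N1=alive -> (alive,v1)
Op 5: gossip N2<->N1 -> N2.N0=(alive,v0) N2.N1=(alive,v1) N2.N2=(alive,v0) | N1.N0=(alive,v0) N1.N1=(alive,v1) N1.N2=(alive,v0)
Op 6: N2 marks N0=suspect -> (suspect,v1)
Op 7: gossip N0<->N2 -> N0.N0=(suspect,v1) N0.N1=(alive,v1) N0.N2=(alive,v0) | N2.N0=(suspect,v1) N2.N1=(alive,v1) N2.N2=(alive,v0)
Op 8: gossip N1<->N0 -> N1.N0=(suspect,v1) N1.N1=(alive,v1) N1.N2=(alive,v0) | N0.N0=(suspect,v1) N0.N1=(alive,v1) N0.N2=(alive,v0)
Op 9: N0 marks N0=dead -> (dead,v2)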